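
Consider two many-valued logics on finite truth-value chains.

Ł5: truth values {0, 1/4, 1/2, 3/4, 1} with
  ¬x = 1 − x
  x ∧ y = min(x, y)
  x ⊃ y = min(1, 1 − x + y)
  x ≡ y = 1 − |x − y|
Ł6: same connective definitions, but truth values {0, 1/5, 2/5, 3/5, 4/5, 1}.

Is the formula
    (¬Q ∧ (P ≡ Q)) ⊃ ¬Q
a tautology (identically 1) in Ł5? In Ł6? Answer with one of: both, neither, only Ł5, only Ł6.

both

In Ł5: every assignment gives 1 — tautology.
In Ł6: every assignment gives 1 — tautology.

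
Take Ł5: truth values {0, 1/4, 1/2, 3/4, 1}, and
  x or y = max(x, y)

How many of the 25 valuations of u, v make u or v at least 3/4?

value 1: 9 assignments (counts)
value 3/4: 7 assignments (counts)
value 1/2: 5 assignments
value 1/4: 3 assignments
value 0: 1 assignment
So 16 of the 25 assignments meet the threshold.

16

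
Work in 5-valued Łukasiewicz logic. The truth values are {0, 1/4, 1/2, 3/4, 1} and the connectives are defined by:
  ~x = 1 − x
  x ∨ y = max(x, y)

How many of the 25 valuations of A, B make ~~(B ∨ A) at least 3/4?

16

value 1: 9 assignments (counts)
value 3/4: 7 assignments (counts)
value 1/2: 5 assignments
value 1/4: 3 assignments
value 0: 1 assignment
So 16 of the 25 assignments meet the threshold.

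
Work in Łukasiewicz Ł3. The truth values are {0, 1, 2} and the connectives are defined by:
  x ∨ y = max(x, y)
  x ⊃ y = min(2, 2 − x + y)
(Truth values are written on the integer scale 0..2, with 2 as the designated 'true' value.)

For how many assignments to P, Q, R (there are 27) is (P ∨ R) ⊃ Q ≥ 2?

14

value 2: 14 assignments (counts)
value 1: 8 assignments
value 0: 5 assignments
So 14 of the 27 assignments meet the threshold.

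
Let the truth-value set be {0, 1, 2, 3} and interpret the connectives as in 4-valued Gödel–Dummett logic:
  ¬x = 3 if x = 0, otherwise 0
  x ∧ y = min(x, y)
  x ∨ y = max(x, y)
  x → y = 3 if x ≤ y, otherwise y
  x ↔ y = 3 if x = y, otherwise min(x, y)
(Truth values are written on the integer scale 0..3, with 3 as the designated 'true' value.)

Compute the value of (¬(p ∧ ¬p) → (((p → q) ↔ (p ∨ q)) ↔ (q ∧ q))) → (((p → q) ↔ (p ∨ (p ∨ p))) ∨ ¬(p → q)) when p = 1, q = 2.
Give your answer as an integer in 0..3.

1

¬p = ¬1 = 0
p ∧ ¬p = 1 ∧ 0 = 0
¬(p ∧ ¬p) = ¬0 = 3
p → q = 1 → 2 = 3
p ∨ q = 1 ∨ 2 = 2
(p → q) ↔ (p ∨ q) = 3 ↔ 2 = 2
q ∧ q = 2 ∧ 2 = 2
((p → q) ↔ (p ∨ q)) ↔ (q ∧ q) = 2 ↔ 2 = 3
¬(p ∧ ¬p) → (((p → q) ↔ (p ∨ q)) ↔ (q ∧ q)) = 3 → 3 = 3
p → q = 1 → 2 = 3
p ∨ p = 1 ∨ 1 = 1
p ∨ (p ∨ p) = 1 ∨ 1 = 1
(p → q) ↔ (p ∨ (p ∨ p)) = 3 ↔ 1 = 1
p → q = 1 → 2 = 3
¬(p → q) = ¬3 = 0
((p → q) ↔ (p ∨ (p ∨ p))) ∨ ¬(p → q) = 1 ∨ 0 = 1
(¬(p ∧ ¬p) → (((p → q) ↔ (p ∨ q)) ↔ (q ∧ q))) → (((p → q) ↔ (p ∨ (p ∨ p))) ∨ ¬(p → q)) = 3 → 1 = 1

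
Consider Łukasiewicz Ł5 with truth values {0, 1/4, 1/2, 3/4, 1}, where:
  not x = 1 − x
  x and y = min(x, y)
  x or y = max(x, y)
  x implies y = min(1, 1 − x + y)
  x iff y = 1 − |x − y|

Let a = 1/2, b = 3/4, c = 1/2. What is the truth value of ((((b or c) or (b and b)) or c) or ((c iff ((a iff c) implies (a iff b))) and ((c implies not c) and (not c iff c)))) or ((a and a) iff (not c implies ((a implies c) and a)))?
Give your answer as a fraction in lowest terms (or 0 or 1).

b or c = 3/4 or 1/2 = 3/4
b and b = 3/4 and 3/4 = 3/4
(b or c) or (b and b) = 3/4 or 3/4 = 3/4
((b or c) or (b and b)) or c = 3/4 or 1/2 = 3/4
a iff c = 1/2 iff 1/2 = 1
a iff b = 1/2 iff 3/4 = 3/4
(a iff c) implies (a iff b) = 1 implies 3/4 = 3/4
c iff ((a iff c) implies (a iff b)) = 1/2 iff 3/4 = 3/4
not c = not 1/2 = 1/2
c implies not c = 1/2 implies 1/2 = 1
not c = not 1/2 = 1/2
not c iff c = 1/2 iff 1/2 = 1
(c implies not c) and (not c iff c) = 1 and 1 = 1
(c iff ((a iff c) implies (a iff b))) and ((c implies not c) and (not c iff c)) = 3/4 and 1 = 3/4
(((b or c) or (b and b)) or c) or ((c iff ((a iff c) implies (a iff b))) and ((c implies not c) and (not c iff c))) = 3/4 or 3/4 = 3/4
a and a = 1/2 and 1/2 = 1/2
not c = not 1/2 = 1/2
a implies c = 1/2 implies 1/2 = 1
(a implies c) and a = 1 and 1/2 = 1/2
not c implies ((a implies c) and a) = 1/2 implies 1/2 = 1
(a and a) iff (not c implies ((a implies c) and a)) = 1/2 iff 1 = 1/2
((((b or c) or (b and b)) or c) or ((c iff ((a iff c) implies (a iff b))) and ((c implies not c) and (not c iff c)))) or ((a and a) iff (not c implies ((a implies c) and a))) = 3/4 or 1/2 = 3/4

3/4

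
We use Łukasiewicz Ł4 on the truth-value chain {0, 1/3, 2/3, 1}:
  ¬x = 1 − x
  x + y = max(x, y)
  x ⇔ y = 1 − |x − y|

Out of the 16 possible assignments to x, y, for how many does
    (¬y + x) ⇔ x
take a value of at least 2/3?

13

x = 0, y = 0 ↦ 0  <
x = 0, y = 1/3 ↦ 1/3  <
x = 0, y = 2/3 ↦ 2/3  ≥
x = 0, y = 1 ↦ 1  ≥
x = 1/3, y = 0 ↦ 1/3  <
x = 1/3, y = 1/3 ↦ 2/3  ≥
x = 1/3, y = 2/3 ↦ 1  ≥
x = 1/3, y = 1 ↦ 1  ≥
x = 2/3, y = 0 ↦ 2/3  ≥
x = 2/3, y = 1/3 ↦ 1  ≥
x = 2/3, y = 2/3 ↦ 1  ≥
x = 2/3, y = 1 ↦ 1  ≥
x = 1, y = 0 ↦ 1  ≥
x = 1, y = 1/3 ↦ 1  ≥
x = 1, y = 2/3 ↦ 1  ≥
x = 1, y = 1 ↦ 1  ≥
So 13 of the 16 assignments meet the threshold.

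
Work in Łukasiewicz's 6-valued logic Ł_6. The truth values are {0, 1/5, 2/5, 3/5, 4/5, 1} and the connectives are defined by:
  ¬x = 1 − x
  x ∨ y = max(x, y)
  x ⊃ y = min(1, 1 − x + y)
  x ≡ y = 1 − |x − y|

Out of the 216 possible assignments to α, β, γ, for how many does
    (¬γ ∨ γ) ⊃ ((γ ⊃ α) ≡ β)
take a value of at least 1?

85

value 1: 85 assignments (counts)
value 4/5: 42 assignments
value 3/5: 35 assignments
value 2/5: 29 assignments
value 1/5: 17 assignments
value 0: 8 assignments
So 85 of the 216 assignments meet the threshold.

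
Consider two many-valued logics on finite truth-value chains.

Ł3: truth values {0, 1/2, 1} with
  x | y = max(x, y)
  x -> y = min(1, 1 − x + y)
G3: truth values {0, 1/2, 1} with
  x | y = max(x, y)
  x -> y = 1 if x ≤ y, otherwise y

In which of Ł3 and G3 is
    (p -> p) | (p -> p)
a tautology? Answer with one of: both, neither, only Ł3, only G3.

both

In Ł3: every assignment gives 1 — tautology.
In G3: every assignment gives 1 — tautology.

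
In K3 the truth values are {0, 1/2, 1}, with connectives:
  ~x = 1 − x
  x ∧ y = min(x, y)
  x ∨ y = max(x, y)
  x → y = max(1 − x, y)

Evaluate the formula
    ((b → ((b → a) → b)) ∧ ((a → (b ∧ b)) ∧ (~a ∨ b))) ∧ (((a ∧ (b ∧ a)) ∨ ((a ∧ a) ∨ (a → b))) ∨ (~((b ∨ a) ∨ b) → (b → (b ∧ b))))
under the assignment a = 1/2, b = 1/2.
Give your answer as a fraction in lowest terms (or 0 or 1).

1/2

b → a = 1/2 → 1/2 = 1/2
(b → a) → b = 1/2 → 1/2 = 1/2
b → ((b → a) → b) = 1/2 → 1/2 = 1/2
b ∧ b = 1/2 ∧ 1/2 = 1/2
a → (b ∧ b) = 1/2 → 1/2 = 1/2
~a = ~1/2 = 1/2
~a ∨ b = 1/2 ∨ 1/2 = 1/2
(a → (b ∧ b)) ∧ (~a ∨ b) = 1/2 ∧ 1/2 = 1/2
(b → ((b → a) → b)) ∧ ((a → (b ∧ b)) ∧ (~a ∨ b)) = 1/2 ∧ 1/2 = 1/2
b ∧ a = 1/2 ∧ 1/2 = 1/2
a ∧ (b ∧ a) = 1/2 ∧ 1/2 = 1/2
a ∧ a = 1/2 ∧ 1/2 = 1/2
a → b = 1/2 → 1/2 = 1/2
(a ∧ a) ∨ (a → b) = 1/2 ∨ 1/2 = 1/2
(a ∧ (b ∧ a)) ∨ ((a ∧ a) ∨ (a → b)) = 1/2 ∨ 1/2 = 1/2
b ∨ a = 1/2 ∨ 1/2 = 1/2
(b ∨ a) ∨ b = 1/2 ∨ 1/2 = 1/2
~((b ∨ a) ∨ b) = ~1/2 = 1/2
b ∧ b = 1/2 ∧ 1/2 = 1/2
b → (b ∧ b) = 1/2 → 1/2 = 1/2
~((b ∨ a) ∨ b) → (b → (b ∧ b)) = 1/2 → 1/2 = 1/2
((a ∧ (b ∧ a)) ∨ ((a ∧ a) ∨ (a → b))) ∨ (~((b ∨ a) ∨ b) → (b → (b ∧ b))) = 1/2 ∨ 1/2 = 1/2
((b → ((b → a) → b)) ∧ ((a → (b ∧ b)) ∧ (~a ∨ b))) ∧ (((a ∧ (b ∧ a)) ∨ ((a ∧ a) ∨ (a → b))) ∨ (~((b ∨ a) ∨ b) → (b → (b ∧ b)))) = 1/2 ∧ 1/2 = 1/2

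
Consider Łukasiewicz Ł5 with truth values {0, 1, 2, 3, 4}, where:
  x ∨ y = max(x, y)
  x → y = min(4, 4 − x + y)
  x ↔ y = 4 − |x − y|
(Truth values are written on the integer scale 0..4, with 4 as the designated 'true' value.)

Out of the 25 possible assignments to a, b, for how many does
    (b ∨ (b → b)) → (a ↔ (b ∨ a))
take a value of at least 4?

value 4: 15 assignments (counts)
value 3: 4 assignments
value 2: 3 assignments
value 1: 2 assignments
value 0: 1 assignment
So 15 of the 25 assignments meet the threshold.

15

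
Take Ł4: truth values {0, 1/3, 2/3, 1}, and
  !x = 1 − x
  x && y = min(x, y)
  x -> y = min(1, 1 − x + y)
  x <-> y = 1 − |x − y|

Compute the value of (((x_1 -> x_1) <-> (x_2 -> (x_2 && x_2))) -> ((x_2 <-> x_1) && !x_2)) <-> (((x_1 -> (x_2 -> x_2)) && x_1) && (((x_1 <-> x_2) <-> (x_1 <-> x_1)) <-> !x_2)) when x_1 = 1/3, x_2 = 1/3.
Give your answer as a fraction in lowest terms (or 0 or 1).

x_1 -> x_1 = 1/3 -> 1/3 = 1
x_2 && x_2 = 1/3 && 1/3 = 1/3
x_2 -> (x_2 && x_2) = 1/3 -> 1/3 = 1
(x_1 -> x_1) <-> (x_2 -> (x_2 && x_2)) = 1 <-> 1 = 1
x_2 <-> x_1 = 1/3 <-> 1/3 = 1
!x_2 = !1/3 = 2/3
(x_2 <-> x_1) && !x_2 = 1 && 2/3 = 2/3
((x_1 -> x_1) <-> (x_2 -> (x_2 && x_2))) -> ((x_2 <-> x_1) && !x_2) = 1 -> 2/3 = 2/3
x_2 -> x_2 = 1/3 -> 1/3 = 1
x_1 -> (x_2 -> x_2) = 1/3 -> 1 = 1
(x_1 -> (x_2 -> x_2)) && x_1 = 1 && 1/3 = 1/3
x_1 <-> x_2 = 1/3 <-> 1/3 = 1
x_1 <-> x_1 = 1/3 <-> 1/3 = 1
(x_1 <-> x_2) <-> (x_1 <-> x_1) = 1 <-> 1 = 1
!x_2 = !1/3 = 2/3
((x_1 <-> x_2) <-> (x_1 <-> x_1)) <-> !x_2 = 1 <-> 2/3 = 2/3
((x_1 -> (x_2 -> x_2)) && x_1) && (((x_1 <-> x_2) <-> (x_1 <-> x_1)) <-> !x_2) = 1/3 && 2/3 = 1/3
(((x_1 -> x_1) <-> (x_2 -> (x_2 && x_2))) -> ((x_2 <-> x_1) && !x_2)) <-> (((x_1 -> (x_2 -> x_2)) && x_1) && (((x_1 <-> x_2) <-> (x_1 <-> x_1)) <-> !x_2)) = 2/3 <-> 1/3 = 2/3

2/3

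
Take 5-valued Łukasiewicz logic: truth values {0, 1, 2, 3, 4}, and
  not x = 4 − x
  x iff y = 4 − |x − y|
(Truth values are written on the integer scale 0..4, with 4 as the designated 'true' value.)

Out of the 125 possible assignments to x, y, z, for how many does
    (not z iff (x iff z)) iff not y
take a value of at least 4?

25

value 4: 25 assignments (counts)
value 3: 41 assignments
value 2: 31 assignments
value 1: 19 assignments
value 0: 9 assignments
So 25 of the 125 assignments meet the threshold.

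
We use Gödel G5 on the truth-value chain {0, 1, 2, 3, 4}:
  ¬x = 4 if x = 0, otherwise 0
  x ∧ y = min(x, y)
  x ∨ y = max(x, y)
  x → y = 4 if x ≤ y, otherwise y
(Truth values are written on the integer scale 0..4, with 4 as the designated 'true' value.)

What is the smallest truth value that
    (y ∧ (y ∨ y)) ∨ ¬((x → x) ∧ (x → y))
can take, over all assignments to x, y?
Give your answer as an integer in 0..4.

0

Take x = 0, y = 0:
y ∨ y = 0 ∨ 0 = 0
y ∧ (y ∨ y) = 0 ∧ 0 = 0
x → x = 0 → 0 = 4
x → y = 0 → 0 = 4
(x → x) ∧ (x → y) = 4 ∧ 4 = 4
¬((x → x) ∧ (x → y)) = ¬4 = 0
(y ∧ (y ∨ y)) ∨ ¬((x → x) ∧ (x → y)) = 0 ∨ 0 = 0
No assignment yields a value below 0, so this is the minimum.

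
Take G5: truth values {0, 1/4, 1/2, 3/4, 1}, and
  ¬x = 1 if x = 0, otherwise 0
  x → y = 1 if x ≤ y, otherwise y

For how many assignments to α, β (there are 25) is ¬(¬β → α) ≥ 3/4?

value 1: 1 assignment (counts)
value 0: 24 assignments
So 1 of the 25 assignments meets the threshold.

1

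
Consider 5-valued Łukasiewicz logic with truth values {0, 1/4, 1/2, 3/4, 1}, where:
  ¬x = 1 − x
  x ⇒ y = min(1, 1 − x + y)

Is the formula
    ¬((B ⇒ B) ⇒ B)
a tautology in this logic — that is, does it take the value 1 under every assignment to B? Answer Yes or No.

No

Counterexample: take B = 1/4.
B ⇒ B = 1/4 ⇒ 1/4 = 1
(B ⇒ B) ⇒ B = 1 ⇒ 1/4 = 1/4
¬((B ⇒ B) ⇒ B) = ¬1/4 = 3/4
This gives 3/4 ≠ 1.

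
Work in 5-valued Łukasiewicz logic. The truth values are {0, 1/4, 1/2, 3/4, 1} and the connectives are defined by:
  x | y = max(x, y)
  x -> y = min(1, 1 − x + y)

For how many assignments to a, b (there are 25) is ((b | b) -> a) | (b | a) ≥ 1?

value 1: 19 assignments (counts)
value 3/4: 5 assignments
value 1/2: 1 assignment
So 19 of the 25 assignments meet the threshold.

19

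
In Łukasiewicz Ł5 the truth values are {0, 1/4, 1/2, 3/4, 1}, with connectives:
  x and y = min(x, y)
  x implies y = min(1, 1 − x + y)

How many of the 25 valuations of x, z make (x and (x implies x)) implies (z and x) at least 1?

15

value 1: 15 assignments (counts)
value 3/4: 4 assignments
value 1/2: 3 assignments
value 1/4: 2 assignments
value 0: 1 assignment
So 15 of the 25 assignments meet the threshold.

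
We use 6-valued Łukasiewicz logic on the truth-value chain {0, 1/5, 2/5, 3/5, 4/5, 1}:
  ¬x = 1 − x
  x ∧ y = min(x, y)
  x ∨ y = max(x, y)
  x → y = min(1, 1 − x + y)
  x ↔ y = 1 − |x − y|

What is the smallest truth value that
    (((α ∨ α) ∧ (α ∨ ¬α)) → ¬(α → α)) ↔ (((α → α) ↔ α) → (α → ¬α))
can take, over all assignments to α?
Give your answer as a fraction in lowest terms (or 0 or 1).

Take α = 3/5:
α ∨ α = 3/5 ∨ 3/5 = 3/5
¬α = ¬3/5 = 2/5
α ∨ ¬α = 3/5 ∨ 2/5 = 3/5
(α ∨ α) ∧ (α ∨ ¬α) = 3/5 ∧ 3/5 = 3/5
α → α = 3/5 → 3/5 = 1
¬(α → α) = ¬1 = 0
((α ∨ α) ∧ (α ∨ ¬α)) → ¬(α → α) = 3/5 → 0 = 2/5
α → α = 3/5 → 3/5 = 1
(α → α) ↔ α = 1 ↔ 3/5 = 3/5
¬α = ¬3/5 = 2/5
α → ¬α = 3/5 → 2/5 = 4/5
((α → α) ↔ α) → (α → ¬α) = 3/5 → 4/5 = 1
(((α ∨ α) ∧ (α ∨ ¬α)) → ¬(α → α)) ↔ (((α → α) ↔ α) → (α → ¬α)) = 2/5 ↔ 1 = 2/5
No assignment yields a value below 2/5, so this is the minimum.

2/5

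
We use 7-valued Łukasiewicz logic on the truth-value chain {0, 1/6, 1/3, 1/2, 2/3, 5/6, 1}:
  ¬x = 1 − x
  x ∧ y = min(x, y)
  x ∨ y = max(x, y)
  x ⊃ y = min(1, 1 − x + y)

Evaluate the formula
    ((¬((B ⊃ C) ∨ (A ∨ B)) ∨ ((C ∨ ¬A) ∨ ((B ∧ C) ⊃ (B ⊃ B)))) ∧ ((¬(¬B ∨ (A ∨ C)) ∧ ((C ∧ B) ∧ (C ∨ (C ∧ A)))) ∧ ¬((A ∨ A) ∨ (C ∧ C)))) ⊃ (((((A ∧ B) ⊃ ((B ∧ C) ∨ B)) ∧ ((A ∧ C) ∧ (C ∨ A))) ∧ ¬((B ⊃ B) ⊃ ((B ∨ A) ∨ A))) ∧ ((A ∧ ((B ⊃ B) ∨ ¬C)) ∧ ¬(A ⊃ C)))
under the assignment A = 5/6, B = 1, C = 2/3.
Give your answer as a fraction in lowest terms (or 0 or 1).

B ⊃ C = 1 ⊃ 2/3 = 2/3
A ∨ B = 5/6 ∨ 1 = 1
(B ⊃ C) ∨ (A ∨ B) = 2/3 ∨ 1 = 1
¬((B ⊃ C) ∨ (A ∨ B)) = ¬1 = 0
¬A = ¬5/6 = 1/6
C ∨ ¬A = 2/3 ∨ 1/6 = 2/3
B ∧ C = 1 ∧ 2/3 = 2/3
B ⊃ B = 1 ⊃ 1 = 1
(B ∧ C) ⊃ (B ⊃ B) = 2/3 ⊃ 1 = 1
(C ∨ ¬A) ∨ ((B ∧ C) ⊃ (B ⊃ B)) = 2/3 ∨ 1 = 1
¬((B ⊃ C) ∨ (A ∨ B)) ∨ ((C ∨ ¬A) ∨ ((B ∧ C) ⊃ (B ⊃ B))) = 0 ∨ 1 = 1
¬B = ¬1 = 0
A ∨ C = 5/6 ∨ 2/3 = 5/6
¬B ∨ (A ∨ C) = 0 ∨ 5/6 = 5/6
¬(¬B ∨ (A ∨ C)) = ¬5/6 = 1/6
C ∧ B = 2/3 ∧ 1 = 2/3
C ∧ A = 2/3 ∧ 5/6 = 2/3
C ∨ (C ∧ A) = 2/3 ∨ 2/3 = 2/3
(C ∧ B) ∧ (C ∨ (C ∧ A)) = 2/3 ∧ 2/3 = 2/3
¬(¬B ∨ (A ∨ C)) ∧ ((C ∧ B) ∧ (C ∨ (C ∧ A))) = 1/6 ∧ 2/3 = 1/6
A ∨ A = 5/6 ∨ 5/6 = 5/6
C ∧ C = 2/3 ∧ 2/3 = 2/3
(A ∨ A) ∨ (C ∧ C) = 5/6 ∨ 2/3 = 5/6
¬((A ∨ A) ∨ (C ∧ C)) = ¬5/6 = 1/6
(¬(¬B ∨ (A ∨ C)) ∧ ((C ∧ B) ∧ (C ∨ (C ∧ A)))) ∧ ¬((A ∨ A) ∨ (C ∧ C)) = 1/6 ∧ 1/6 = 1/6
(¬((B ⊃ C) ∨ (A ∨ B)) ∨ ((C ∨ ¬A) ∨ ((B ∧ C) ⊃ (B ⊃ B)))) ∧ ((¬(¬B ∨ (A ∨ C)) ∧ ((C ∧ B) ∧ (C ∨ (C ∧ A)))) ∧ ¬((A ∨ A) ∨ (C ∧ C))) = 1 ∧ 1/6 = 1/6
A ∧ B = 5/6 ∧ 1 = 5/6
B ∧ C = 1 ∧ 2/3 = 2/3
(B ∧ C) ∨ B = 2/3 ∨ 1 = 1
(A ∧ B) ⊃ ((B ∧ C) ∨ B) = 5/6 ⊃ 1 = 1
A ∧ C = 5/6 ∧ 2/3 = 2/3
C ∨ A = 2/3 ∨ 5/6 = 5/6
(A ∧ C) ∧ (C ∨ A) = 2/3 ∧ 5/6 = 2/3
((A ∧ B) ⊃ ((B ∧ C) ∨ B)) ∧ ((A ∧ C) ∧ (C ∨ A)) = 1 ∧ 2/3 = 2/3
B ⊃ B = 1 ⊃ 1 = 1
B ∨ A = 1 ∨ 5/6 = 1
(B ∨ A) ∨ A = 1 ∨ 5/6 = 1
(B ⊃ B) ⊃ ((B ∨ A) ∨ A) = 1 ⊃ 1 = 1
¬((B ⊃ B) ⊃ ((B ∨ A) ∨ A)) = ¬1 = 0
(((A ∧ B) ⊃ ((B ∧ C) ∨ B)) ∧ ((A ∧ C) ∧ (C ∨ A))) ∧ ¬((B ⊃ B) ⊃ ((B ∨ A) ∨ A)) = 2/3 ∧ 0 = 0
B ⊃ B = 1 ⊃ 1 = 1
¬C = ¬2/3 = 1/3
(B ⊃ B) ∨ ¬C = 1 ∨ 1/3 = 1
A ∧ ((B ⊃ B) ∨ ¬C) = 5/6 ∧ 1 = 5/6
A ⊃ C = 5/6 ⊃ 2/3 = 5/6
¬(A ⊃ C) = ¬5/6 = 1/6
(A ∧ ((B ⊃ B) ∨ ¬C)) ∧ ¬(A ⊃ C) = 5/6 ∧ 1/6 = 1/6
((((A ∧ B) ⊃ ((B ∧ C) ∨ B)) ∧ ((A ∧ C) ∧ (C ∨ A))) ∧ ¬((B ⊃ B) ⊃ ((B ∨ A) ∨ A))) ∧ ((A ∧ ((B ⊃ B) ∨ ¬C)) ∧ ¬(A ⊃ C)) = 0 ∧ 1/6 = 0
((¬((B ⊃ C) ∨ (A ∨ B)) ∨ ((C ∨ ¬A) ∨ ((B ∧ C) ⊃ (B ⊃ B)))) ∧ ((¬(¬B ∨ (A ∨ C)) ∧ ((C ∧ B) ∧ (C ∨ (C ∧ A)))) ∧ ¬((A ∨ A) ∨ (C ∧ C)))) ⊃ (((((A ∧ B) ⊃ ((B ∧ C) ∨ B)) ∧ ((A ∧ C) ∧ (C ∨ A))) ∧ ¬((B ⊃ B) ⊃ ((B ∨ A) ∨ A))) ∧ ((A ∧ ((B ⊃ B) ∨ ¬C)) ∧ ¬(A ⊃ C))) = 1/6 ⊃ 0 = 5/6

5/6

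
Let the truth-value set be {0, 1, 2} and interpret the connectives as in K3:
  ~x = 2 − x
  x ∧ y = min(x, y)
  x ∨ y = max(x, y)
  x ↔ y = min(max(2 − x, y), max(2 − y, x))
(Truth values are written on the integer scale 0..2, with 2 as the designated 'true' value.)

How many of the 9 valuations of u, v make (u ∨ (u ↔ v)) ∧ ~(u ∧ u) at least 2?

u = 0, v = 0 ↦ 2  ≥
u = 0, v = 1 ↦ 1  <
u = 0, v = 2 ↦ 0  <
u = 1, v = 0 ↦ 1  <
u = 1, v = 1 ↦ 1  <
u = 1, v = 2 ↦ 1  <
u = 2, v = 0 ↦ 0  <
u = 2, v = 1 ↦ 0  <
u = 2, v = 2 ↦ 0  <
So 1 of the 9 assignments meets the threshold.

1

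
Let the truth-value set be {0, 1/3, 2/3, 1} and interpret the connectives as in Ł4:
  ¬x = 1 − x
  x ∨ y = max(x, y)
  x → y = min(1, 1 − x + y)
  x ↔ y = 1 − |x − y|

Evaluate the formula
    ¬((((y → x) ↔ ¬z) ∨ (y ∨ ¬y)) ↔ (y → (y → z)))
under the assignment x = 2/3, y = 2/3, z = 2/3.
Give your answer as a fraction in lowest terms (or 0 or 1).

1/3

y → x = 2/3 → 2/3 = 1
¬z = ¬2/3 = 1/3
(y → x) ↔ ¬z = 1 ↔ 1/3 = 1/3
¬y = ¬2/3 = 1/3
y ∨ ¬y = 2/3 ∨ 1/3 = 2/3
((y → x) ↔ ¬z) ∨ (y ∨ ¬y) = 1/3 ∨ 2/3 = 2/3
y → z = 2/3 → 2/3 = 1
y → (y → z) = 2/3 → 1 = 1
(((y → x) ↔ ¬z) ∨ (y ∨ ¬y)) ↔ (y → (y → z)) = 2/3 ↔ 1 = 2/3
¬((((y → x) ↔ ¬z) ∨ (y ∨ ¬y)) ↔ (y → (y → z))) = ¬2/3 = 1/3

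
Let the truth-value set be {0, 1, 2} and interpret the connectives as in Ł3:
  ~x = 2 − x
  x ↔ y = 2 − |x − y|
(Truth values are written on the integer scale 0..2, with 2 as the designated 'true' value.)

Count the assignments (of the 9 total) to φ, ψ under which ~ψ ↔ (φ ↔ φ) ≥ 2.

3

φ = 0, ψ = 0 ↦ 2  ≥
φ = 0, ψ = 1 ↦ 1  <
φ = 0, ψ = 2 ↦ 0  <
φ = 1, ψ = 0 ↦ 2  ≥
φ = 1, ψ = 1 ↦ 1  <
φ = 1, ψ = 2 ↦ 0  <
φ = 2, ψ = 0 ↦ 2  ≥
φ = 2, ψ = 1 ↦ 1  <
φ = 2, ψ = 2 ↦ 0  <
So 3 of the 9 assignments meet the threshold.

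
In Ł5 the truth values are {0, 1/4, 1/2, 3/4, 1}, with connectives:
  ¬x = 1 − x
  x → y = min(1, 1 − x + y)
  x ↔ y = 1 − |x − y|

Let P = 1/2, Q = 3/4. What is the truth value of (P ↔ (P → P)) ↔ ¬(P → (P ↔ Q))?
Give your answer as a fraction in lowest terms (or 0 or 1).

1/2

P → P = 1/2 → 1/2 = 1
P ↔ (P → P) = 1/2 ↔ 1 = 1/2
P ↔ Q = 1/2 ↔ 3/4 = 3/4
P → (P ↔ Q) = 1/2 → 3/4 = 1
¬(P → (P ↔ Q)) = ¬1 = 0
(P ↔ (P → P)) ↔ ¬(P → (P ↔ Q)) = 1/2 ↔ 0 = 1/2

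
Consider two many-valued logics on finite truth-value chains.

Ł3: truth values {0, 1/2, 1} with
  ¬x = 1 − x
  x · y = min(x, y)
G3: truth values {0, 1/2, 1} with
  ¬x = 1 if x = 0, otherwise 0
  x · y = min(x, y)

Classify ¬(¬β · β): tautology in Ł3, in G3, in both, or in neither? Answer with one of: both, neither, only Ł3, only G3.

In Ł3: at β = 1/2 the value is 1/2 — not a tautology.
In G3: every assignment gives 1 — tautology.

only G3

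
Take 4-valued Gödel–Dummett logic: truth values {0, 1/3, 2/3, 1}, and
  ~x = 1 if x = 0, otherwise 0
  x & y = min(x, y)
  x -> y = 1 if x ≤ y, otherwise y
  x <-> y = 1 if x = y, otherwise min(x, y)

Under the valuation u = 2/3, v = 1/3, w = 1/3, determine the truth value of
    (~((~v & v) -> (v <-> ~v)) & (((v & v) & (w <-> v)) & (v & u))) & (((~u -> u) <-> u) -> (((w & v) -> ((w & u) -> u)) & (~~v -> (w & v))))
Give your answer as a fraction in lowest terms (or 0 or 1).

~v = ~1/3 = 0
~v & v = 0 & 1/3 = 0
~v = ~1/3 = 0
v <-> ~v = 1/3 <-> 0 = 0
(~v & v) -> (v <-> ~v) = 0 -> 0 = 1
~((~v & v) -> (v <-> ~v)) = ~1 = 0
v & v = 1/3 & 1/3 = 1/3
w <-> v = 1/3 <-> 1/3 = 1
(v & v) & (w <-> v) = 1/3 & 1 = 1/3
v & u = 1/3 & 2/3 = 1/3
((v & v) & (w <-> v)) & (v & u) = 1/3 & 1/3 = 1/3
~((~v & v) -> (v <-> ~v)) & (((v & v) & (w <-> v)) & (v & u)) = 0 & 1/3 = 0
~u = ~2/3 = 0
~u -> u = 0 -> 2/3 = 1
(~u -> u) <-> u = 1 <-> 2/3 = 2/3
w & v = 1/3 & 1/3 = 1/3
w & u = 1/3 & 2/3 = 1/3
(w & u) -> u = 1/3 -> 2/3 = 1
(w & v) -> ((w & u) -> u) = 1/3 -> 1 = 1
~v = ~1/3 = 0
~~v = ~0 = 1
w & v = 1/3 & 1/3 = 1/3
~~v -> (w & v) = 1 -> 1/3 = 1/3
((w & v) -> ((w & u) -> u)) & (~~v -> (w & v)) = 1 & 1/3 = 1/3
((~u -> u) <-> u) -> (((w & v) -> ((w & u) -> u)) & (~~v -> (w & v))) = 2/3 -> 1/3 = 1/3
(~((~v & v) -> (v <-> ~v)) & (((v & v) & (w <-> v)) & (v & u))) & (((~u -> u) <-> u) -> (((w & v) -> ((w & u) -> u)) & (~~v -> (w & v)))) = 0 & 1/3 = 0

0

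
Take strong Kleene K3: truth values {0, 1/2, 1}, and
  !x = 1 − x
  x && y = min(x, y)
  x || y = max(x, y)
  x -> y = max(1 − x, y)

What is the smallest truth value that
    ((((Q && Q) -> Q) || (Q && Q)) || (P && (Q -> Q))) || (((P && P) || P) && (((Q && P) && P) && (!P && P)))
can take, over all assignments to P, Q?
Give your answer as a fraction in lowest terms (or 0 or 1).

1/2

Take P = 0, Q = 1/2:
Q && Q = 1/2 && 1/2 = 1/2
(Q && Q) -> Q = 1/2 -> 1/2 = 1/2
Q && Q = 1/2 && 1/2 = 1/2
((Q && Q) -> Q) || (Q && Q) = 1/2 || 1/2 = 1/2
Q -> Q = 1/2 -> 1/2 = 1/2
P && (Q -> Q) = 0 && 1/2 = 0
(((Q && Q) -> Q) || (Q && Q)) || (P && (Q -> Q)) = 1/2 || 0 = 1/2
P && P = 0 && 0 = 0
(P && P) || P = 0 || 0 = 0
Q && P = 1/2 && 0 = 0
(Q && P) && P = 0 && 0 = 0
!P = !0 = 1
!P && P = 1 && 0 = 0
((Q && P) && P) && (!P && P) = 0 && 0 = 0
((P && P) || P) && (((Q && P) && P) && (!P && P)) = 0 && 0 = 0
((((Q && Q) -> Q) || (Q && Q)) || (P && (Q -> Q))) || (((P && P) || P) && (((Q && P) && P) && (!P && P))) = 1/2 || 0 = 1/2
No assignment yields a value below 1/2, so this is the minimum.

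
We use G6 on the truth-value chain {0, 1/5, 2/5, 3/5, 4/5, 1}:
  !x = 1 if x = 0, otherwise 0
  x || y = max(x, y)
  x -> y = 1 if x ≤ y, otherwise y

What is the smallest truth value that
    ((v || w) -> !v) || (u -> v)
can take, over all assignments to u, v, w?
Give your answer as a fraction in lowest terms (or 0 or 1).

1/5

Take u = 2/5, v = 1/5, w = 0:
v || w = 1/5 || 0 = 1/5
!v = !1/5 = 0
(v || w) -> !v = 1/5 -> 0 = 0
u -> v = 2/5 -> 1/5 = 1/5
((v || w) -> !v) || (u -> v) = 0 || 1/5 = 1/5
No assignment yields a value below 1/5, so this is the minimum.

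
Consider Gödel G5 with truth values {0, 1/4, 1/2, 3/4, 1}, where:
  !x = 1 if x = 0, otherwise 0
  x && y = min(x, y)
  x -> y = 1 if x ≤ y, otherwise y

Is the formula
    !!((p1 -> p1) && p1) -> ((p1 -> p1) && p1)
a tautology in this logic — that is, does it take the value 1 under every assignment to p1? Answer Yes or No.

No

Counterexample: take p1 = 1/4.
p1 -> p1 = 1/4 -> 1/4 = 1
(p1 -> p1) && p1 = 1 && 1/4 = 1/4
!((p1 -> p1) && p1) = !1/4 = 0
!!((p1 -> p1) && p1) = !0 = 1
!!((p1 -> p1) && p1) -> ((p1 -> p1) && p1) = 1 -> 1/4 = 1/4
This gives 1/4 ≠ 1.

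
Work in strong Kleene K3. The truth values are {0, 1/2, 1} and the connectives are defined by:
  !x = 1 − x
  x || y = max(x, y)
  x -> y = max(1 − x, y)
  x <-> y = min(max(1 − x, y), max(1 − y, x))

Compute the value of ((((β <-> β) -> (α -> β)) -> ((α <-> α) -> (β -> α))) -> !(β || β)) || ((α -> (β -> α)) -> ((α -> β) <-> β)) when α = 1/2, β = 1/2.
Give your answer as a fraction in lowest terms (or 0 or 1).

β <-> β = 1/2 <-> 1/2 = 1/2
α -> β = 1/2 -> 1/2 = 1/2
(β <-> β) -> (α -> β) = 1/2 -> 1/2 = 1/2
α <-> α = 1/2 <-> 1/2 = 1/2
β -> α = 1/2 -> 1/2 = 1/2
(α <-> α) -> (β -> α) = 1/2 -> 1/2 = 1/2
((β <-> β) -> (α -> β)) -> ((α <-> α) -> (β -> α)) = 1/2 -> 1/2 = 1/2
β || β = 1/2 || 1/2 = 1/2
!(β || β) = !1/2 = 1/2
(((β <-> β) -> (α -> β)) -> ((α <-> α) -> (β -> α))) -> !(β || β) = 1/2 -> 1/2 = 1/2
β -> α = 1/2 -> 1/2 = 1/2
α -> (β -> α) = 1/2 -> 1/2 = 1/2
α -> β = 1/2 -> 1/2 = 1/2
(α -> β) <-> β = 1/2 <-> 1/2 = 1/2
(α -> (β -> α)) -> ((α -> β) <-> β) = 1/2 -> 1/2 = 1/2
((((β <-> β) -> (α -> β)) -> ((α <-> α) -> (β -> α))) -> !(β || β)) || ((α -> (β -> α)) -> ((α -> β) <-> β)) = 1/2 || 1/2 = 1/2

1/2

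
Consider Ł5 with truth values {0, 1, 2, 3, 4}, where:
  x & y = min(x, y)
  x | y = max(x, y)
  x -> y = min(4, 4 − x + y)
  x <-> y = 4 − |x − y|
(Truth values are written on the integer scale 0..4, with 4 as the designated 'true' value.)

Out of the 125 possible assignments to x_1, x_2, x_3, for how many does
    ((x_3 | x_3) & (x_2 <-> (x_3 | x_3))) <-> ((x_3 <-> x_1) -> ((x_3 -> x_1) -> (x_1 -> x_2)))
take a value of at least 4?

value 4: 18 assignments (counts)
value 3: 20 assignments
value 2: 30 assignments
value 1: 29 assignments
value 0: 28 assignments
So 18 of the 125 assignments meet the threshold.

18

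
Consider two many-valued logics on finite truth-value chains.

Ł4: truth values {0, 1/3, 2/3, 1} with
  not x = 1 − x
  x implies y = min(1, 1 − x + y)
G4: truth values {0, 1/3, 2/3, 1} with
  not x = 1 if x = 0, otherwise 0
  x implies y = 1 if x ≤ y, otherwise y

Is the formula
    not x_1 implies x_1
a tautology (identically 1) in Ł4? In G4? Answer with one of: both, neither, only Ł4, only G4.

neither

In Ł4: at x_1 = 0 the value is 0 — not a tautology.
In G4: at x_1 = 0 the value is 0 — not a tautology.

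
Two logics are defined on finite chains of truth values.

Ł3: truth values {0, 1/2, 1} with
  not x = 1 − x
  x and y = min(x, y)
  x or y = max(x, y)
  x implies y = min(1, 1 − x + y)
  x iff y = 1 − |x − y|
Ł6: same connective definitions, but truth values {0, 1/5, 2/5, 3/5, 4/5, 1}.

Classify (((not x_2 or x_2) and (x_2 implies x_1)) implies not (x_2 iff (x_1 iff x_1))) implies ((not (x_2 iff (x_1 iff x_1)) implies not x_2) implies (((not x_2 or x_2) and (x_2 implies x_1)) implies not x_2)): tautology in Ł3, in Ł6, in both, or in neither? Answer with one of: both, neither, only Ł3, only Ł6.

both

In Ł3: every assignment gives 1 — tautology.
In Ł6: every assignment gives 1 — tautology.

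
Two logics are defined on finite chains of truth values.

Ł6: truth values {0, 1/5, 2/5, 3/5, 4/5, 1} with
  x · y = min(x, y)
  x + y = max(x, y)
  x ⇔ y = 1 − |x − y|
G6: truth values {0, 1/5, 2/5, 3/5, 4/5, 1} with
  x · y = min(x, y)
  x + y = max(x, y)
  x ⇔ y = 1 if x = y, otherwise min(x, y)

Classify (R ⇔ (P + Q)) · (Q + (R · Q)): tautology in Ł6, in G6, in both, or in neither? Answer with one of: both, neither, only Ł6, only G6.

In Ł6: at P = 0, Q = 0, R = 0 the value is 0 — not a tautology.
In G6: at P = 0, Q = 0, R = 0 the value is 0 — not a tautology.

neither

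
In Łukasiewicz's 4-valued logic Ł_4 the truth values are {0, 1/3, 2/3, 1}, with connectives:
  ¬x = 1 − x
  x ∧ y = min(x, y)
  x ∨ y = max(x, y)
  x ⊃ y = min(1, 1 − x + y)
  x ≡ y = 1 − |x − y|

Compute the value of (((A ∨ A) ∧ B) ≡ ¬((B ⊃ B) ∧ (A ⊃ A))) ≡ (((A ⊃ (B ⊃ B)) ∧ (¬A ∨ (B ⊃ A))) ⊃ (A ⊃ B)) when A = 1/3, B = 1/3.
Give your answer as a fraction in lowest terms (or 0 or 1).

A ∨ A = 1/3 ∨ 1/3 = 1/3
(A ∨ A) ∧ B = 1/3 ∧ 1/3 = 1/3
B ⊃ B = 1/3 ⊃ 1/3 = 1
A ⊃ A = 1/3 ⊃ 1/3 = 1
(B ⊃ B) ∧ (A ⊃ A) = 1 ∧ 1 = 1
¬((B ⊃ B) ∧ (A ⊃ A)) = ¬1 = 0
((A ∨ A) ∧ B) ≡ ¬((B ⊃ B) ∧ (A ⊃ A)) = 1/3 ≡ 0 = 2/3
B ⊃ B = 1/3 ⊃ 1/3 = 1
A ⊃ (B ⊃ B) = 1/3 ⊃ 1 = 1
¬A = ¬1/3 = 2/3
B ⊃ A = 1/3 ⊃ 1/3 = 1
¬A ∨ (B ⊃ A) = 2/3 ∨ 1 = 1
(A ⊃ (B ⊃ B)) ∧ (¬A ∨ (B ⊃ A)) = 1 ∧ 1 = 1
A ⊃ B = 1/3 ⊃ 1/3 = 1
((A ⊃ (B ⊃ B)) ∧ (¬A ∨ (B ⊃ A))) ⊃ (A ⊃ B) = 1 ⊃ 1 = 1
(((A ∨ A) ∧ B) ≡ ¬((B ⊃ B) ∧ (A ⊃ A))) ≡ (((A ⊃ (B ⊃ B)) ∧ (¬A ∨ (B ⊃ A))) ⊃ (A ⊃ B)) = 2/3 ≡ 1 = 2/3

2/3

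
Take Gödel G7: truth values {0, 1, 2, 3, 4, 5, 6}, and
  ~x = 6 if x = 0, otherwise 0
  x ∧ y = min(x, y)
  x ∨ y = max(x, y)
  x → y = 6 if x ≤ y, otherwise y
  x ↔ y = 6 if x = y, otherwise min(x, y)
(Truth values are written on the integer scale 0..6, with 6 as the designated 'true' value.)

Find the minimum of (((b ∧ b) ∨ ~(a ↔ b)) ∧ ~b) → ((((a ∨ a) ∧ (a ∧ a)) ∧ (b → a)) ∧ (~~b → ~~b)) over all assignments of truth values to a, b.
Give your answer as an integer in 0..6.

Take a = 1, b = 0:
b ∧ b = 0 ∧ 0 = 0
a ↔ b = 1 ↔ 0 = 0
~(a ↔ b) = ~0 = 6
(b ∧ b) ∨ ~(a ↔ b) = 0 ∨ 6 = 6
~b = ~0 = 6
((b ∧ b) ∨ ~(a ↔ b)) ∧ ~b = 6 ∧ 6 = 6
a ∨ a = 1 ∨ 1 = 1
a ∧ a = 1 ∧ 1 = 1
(a ∨ a) ∧ (a ∧ a) = 1 ∧ 1 = 1
b → a = 0 → 1 = 6
((a ∨ a) ∧ (a ∧ a)) ∧ (b → a) = 1 ∧ 6 = 1
~b = ~0 = 6
~~b = ~6 = 0
~b = ~0 = 6
~~b = ~6 = 0
~~b → ~~b = 0 → 0 = 6
(((a ∨ a) ∧ (a ∧ a)) ∧ (b → a)) ∧ (~~b → ~~b) = 1 ∧ 6 = 1
(((b ∧ b) ∨ ~(a ↔ b)) ∧ ~b) → ((((a ∨ a) ∧ (a ∧ a)) ∧ (b → a)) ∧ (~~b → ~~b)) = 6 → 1 = 1
No assignment yields a value below 1, so this is the minimum.

1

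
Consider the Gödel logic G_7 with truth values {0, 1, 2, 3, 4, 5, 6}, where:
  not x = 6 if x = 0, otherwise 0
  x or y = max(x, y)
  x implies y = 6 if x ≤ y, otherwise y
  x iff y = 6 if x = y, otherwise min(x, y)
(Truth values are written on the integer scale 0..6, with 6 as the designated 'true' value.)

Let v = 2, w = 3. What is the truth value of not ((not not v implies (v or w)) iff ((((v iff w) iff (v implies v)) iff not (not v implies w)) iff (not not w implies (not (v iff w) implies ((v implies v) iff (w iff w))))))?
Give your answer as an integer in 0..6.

not v = not 2 = 0
not not v = not 0 = 6
v or w = 2 or 3 = 3
not not v implies (v or w) = 6 implies 3 = 3
v iff w = 2 iff 3 = 2
v implies v = 2 implies 2 = 6
(v iff w) iff (v implies v) = 2 iff 6 = 2
not v = not 2 = 0
not v implies w = 0 implies 3 = 6
not (not v implies w) = not 6 = 0
((v iff w) iff (v implies v)) iff not (not v implies w) = 2 iff 0 = 0
not w = not 3 = 0
not not w = not 0 = 6
v iff w = 2 iff 3 = 2
not (v iff w) = not 2 = 0
v implies v = 2 implies 2 = 6
w iff w = 3 iff 3 = 6
(v implies v) iff (w iff w) = 6 iff 6 = 6
not (v iff w) implies ((v implies v) iff (w iff w)) = 0 implies 6 = 6
not not w implies (not (v iff w) implies ((v implies v) iff (w iff w))) = 6 implies 6 = 6
(((v iff w) iff (v implies v)) iff not (not v implies w)) iff (not not w implies (not (v iff w) implies ((v implies v) iff (w iff w)))) = 0 iff 6 = 0
(not not v implies (v or w)) iff ((((v iff w) iff (v implies v)) iff not (not v implies w)) iff (not not w implies (not (v iff w) implies ((v implies v) iff (w iff w))))) = 3 iff 0 = 0
not ((not not v implies (v or w)) iff ((((v iff w) iff (v implies v)) iff not (not v implies w)) iff (not not w implies (not (v iff w) implies ((v implies v) iff (w iff w)))))) = not 0 = 6

6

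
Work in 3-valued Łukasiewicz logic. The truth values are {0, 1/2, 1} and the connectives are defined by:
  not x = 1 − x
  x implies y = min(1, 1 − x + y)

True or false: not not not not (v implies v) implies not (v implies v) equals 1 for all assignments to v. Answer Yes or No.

Counterexample: take v = 0.
v implies v = 0 implies 0 = 1
not (v implies v) = not 1 = 0
not not (v implies v) = not 0 = 1
not not not (v implies v) = not 1 = 0
not not not not (v implies v) = not 0 = 1
v implies v = 0 implies 0 = 1
not (v implies v) = not 1 = 0
not not not not (v implies v) implies not (v implies v) = 1 implies 0 = 0
This gives 0 ≠ 1.

No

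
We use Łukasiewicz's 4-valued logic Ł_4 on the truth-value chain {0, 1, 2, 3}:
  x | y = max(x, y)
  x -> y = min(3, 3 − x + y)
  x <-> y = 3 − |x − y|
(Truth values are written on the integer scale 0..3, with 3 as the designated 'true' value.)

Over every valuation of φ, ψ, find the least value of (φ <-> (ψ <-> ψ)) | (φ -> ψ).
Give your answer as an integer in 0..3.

Take φ = 1, ψ = 0:
ψ <-> ψ = 0 <-> 0 = 3
φ <-> (ψ <-> ψ) = 1 <-> 3 = 1
φ -> ψ = 1 -> 0 = 2
(φ <-> (ψ <-> ψ)) | (φ -> ψ) = 1 | 2 = 2
No assignment yields a value below 2, so this is the minimum.

2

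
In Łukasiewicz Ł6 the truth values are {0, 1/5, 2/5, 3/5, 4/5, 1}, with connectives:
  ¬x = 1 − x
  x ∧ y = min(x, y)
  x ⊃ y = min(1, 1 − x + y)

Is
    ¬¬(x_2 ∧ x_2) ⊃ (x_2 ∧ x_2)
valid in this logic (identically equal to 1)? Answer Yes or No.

x_2 = 0 ↦ 1
x_2 = 1/5 ↦ 1
x_2 = 2/5 ↦ 1
x_2 = 3/5 ↦ 1
x_2 = 4/5 ↦ 1
x_2 = 1 ↦ 1
Every assignment gives a value ≥ 1.

Yes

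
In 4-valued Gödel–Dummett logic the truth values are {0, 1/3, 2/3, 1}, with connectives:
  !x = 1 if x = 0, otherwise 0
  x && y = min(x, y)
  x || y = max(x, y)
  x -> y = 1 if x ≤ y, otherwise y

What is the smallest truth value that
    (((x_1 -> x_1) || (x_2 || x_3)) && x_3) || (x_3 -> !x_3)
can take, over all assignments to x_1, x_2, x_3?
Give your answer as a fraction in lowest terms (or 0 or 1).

1/3

Take x_1 = 0, x_2 = 0, x_3 = 1/3:
x_1 -> x_1 = 0 -> 0 = 1
x_2 || x_3 = 0 || 1/3 = 1/3
(x_1 -> x_1) || (x_2 || x_3) = 1 || 1/3 = 1
((x_1 -> x_1) || (x_2 || x_3)) && x_3 = 1 && 1/3 = 1/3
!x_3 = !1/3 = 0
x_3 -> !x_3 = 1/3 -> 0 = 0
(((x_1 -> x_1) || (x_2 || x_3)) && x_3) || (x_3 -> !x_3) = 1/3 || 0 = 1/3
No assignment yields a value below 1/3, so this is the minimum.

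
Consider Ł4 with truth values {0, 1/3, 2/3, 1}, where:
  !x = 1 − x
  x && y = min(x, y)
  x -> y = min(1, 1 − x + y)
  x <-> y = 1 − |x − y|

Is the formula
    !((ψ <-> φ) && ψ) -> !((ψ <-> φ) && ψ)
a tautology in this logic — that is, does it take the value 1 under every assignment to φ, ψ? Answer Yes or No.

φ = 0, ψ = 0 ↦ 1
φ = 0, ψ = 1/3 ↦ 1
φ = 0, ψ = 2/3 ↦ 1
φ = 0, ψ = 1 ↦ 1
φ = 1/3, ψ = 0 ↦ 1
φ = 1/3, ψ = 1/3 ↦ 1
φ = 1/3, ψ = 2/3 ↦ 1
φ = 1/3, ψ = 1 ↦ 1
φ = 2/3, ψ = 0 ↦ 1
φ = 2/3, ψ = 1/3 ↦ 1
φ = 2/3, ψ = 2/3 ↦ 1
φ = 2/3, ψ = 1 ↦ 1
φ = 1, ψ = 0 ↦ 1
φ = 1, ψ = 1/3 ↦ 1
φ = 1, ψ = 2/3 ↦ 1
φ = 1, ψ = 1 ↦ 1
Every assignment gives a value ≥ 1.

Yes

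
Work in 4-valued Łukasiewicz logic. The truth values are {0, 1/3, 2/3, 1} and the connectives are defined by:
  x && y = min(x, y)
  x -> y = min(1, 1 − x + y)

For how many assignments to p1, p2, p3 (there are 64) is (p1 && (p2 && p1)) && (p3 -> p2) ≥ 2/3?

16

value 1: 4 assignments (counts)
value 2/3: 12 assignments (counts)
value 1/3: 20 assignments
value 0: 28 assignments
So 16 of the 64 assignments meet the threshold.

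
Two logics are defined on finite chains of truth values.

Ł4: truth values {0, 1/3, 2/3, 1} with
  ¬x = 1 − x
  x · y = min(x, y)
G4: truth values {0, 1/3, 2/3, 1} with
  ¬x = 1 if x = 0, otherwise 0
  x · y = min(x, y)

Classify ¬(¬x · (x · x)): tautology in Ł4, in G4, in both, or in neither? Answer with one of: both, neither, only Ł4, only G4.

only G4

In Ł4: at x = 1/3 the value is 2/3 — not a tautology.
In G4: every assignment gives 1 — tautology.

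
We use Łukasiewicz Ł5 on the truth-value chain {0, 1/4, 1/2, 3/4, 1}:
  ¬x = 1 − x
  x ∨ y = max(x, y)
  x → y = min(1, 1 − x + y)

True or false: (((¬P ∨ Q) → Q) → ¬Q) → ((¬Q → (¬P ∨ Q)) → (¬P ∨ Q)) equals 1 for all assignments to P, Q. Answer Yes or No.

No

Counterexample: take P = 1/4, Q = 1/4.
¬P = ¬1/4 = 3/4
¬P ∨ Q = 3/4 ∨ 1/4 = 3/4
(¬P ∨ Q) → Q = 3/4 → 1/4 = 1/2
¬Q = ¬1/4 = 3/4
((¬P ∨ Q) → Q) → ¬Q = 1/2 → 3/4 = 1
¬Q = ¬1/4 = 3/4
¬P = ¬1/4 = 3/4
¬P ∨ Q = 3/4 ∨ 1/4 = 3/4
¬Q → (¬P ∨ Q) = 3/4 → 3/4 = 1
¬P = ¬1/4 = 3/4
¬P ∨ Q = 3/4 ∨ 1/4 = 3/4
(¬Q → (¬P ∨ Q)) → (¬P ∨ Q) = 1 → 3/4 = 3/4
(((¬P ∨ Q) → Q) → ¬Q) → ((¬Q → (¬P ∨ Q)) → (¬P ∨ Q)) = 1 → 3/4 = 3/4
This gives 3/4 ≠ 1.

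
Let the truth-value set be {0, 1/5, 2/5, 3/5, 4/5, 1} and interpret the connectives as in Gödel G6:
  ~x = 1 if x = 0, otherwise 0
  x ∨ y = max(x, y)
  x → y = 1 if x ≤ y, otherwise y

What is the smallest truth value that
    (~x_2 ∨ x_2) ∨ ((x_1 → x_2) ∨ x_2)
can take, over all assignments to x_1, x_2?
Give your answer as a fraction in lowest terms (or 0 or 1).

Take x_1 = 2/5, x_2 = 1/5:
~x_2 = ~1/5 = 0
~x_2 ∨ x_2 = 0 ∨ 1/5 = 1/5
x_1 → x_2 = 2/5 → 1/5 = 1/5
(x_1 → x_2) ∨ x_2 = 1/5 ∨ 1/5 = 1/5
(~x_2 ∨ x_2) ∨ ((x_1 → x_2) ∨ x_2) = 1/5 ∨ 1/5 = 1/5
No assignment yields a value below 1/5, so this is the minimum.

1/5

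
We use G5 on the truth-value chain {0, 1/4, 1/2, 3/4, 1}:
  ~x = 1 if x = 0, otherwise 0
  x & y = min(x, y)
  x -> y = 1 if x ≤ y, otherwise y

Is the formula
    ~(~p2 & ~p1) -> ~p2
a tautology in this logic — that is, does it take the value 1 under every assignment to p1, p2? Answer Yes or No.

Counterexample: take p1 = 0, p2 = 1/4.
~p2 = ~1/4 = 0
~p1 = ~0 = 1
~p2 & ~p1 = 0 & 1 = 0
~(~p2 & ~p1) = ~0 = 1
~(~p2 & ~p1) -> ~p2 = 1 -> 0 = 0
This gives 0 ≠ 1.

No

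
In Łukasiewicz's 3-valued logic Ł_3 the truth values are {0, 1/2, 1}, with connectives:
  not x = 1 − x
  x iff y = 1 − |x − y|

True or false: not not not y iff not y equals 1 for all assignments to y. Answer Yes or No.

Yes

y = 0 ↦ 1
y = 1/2 ↦ 1
y = 1 ↦ 1
Every assignment gives a value ≥ 1.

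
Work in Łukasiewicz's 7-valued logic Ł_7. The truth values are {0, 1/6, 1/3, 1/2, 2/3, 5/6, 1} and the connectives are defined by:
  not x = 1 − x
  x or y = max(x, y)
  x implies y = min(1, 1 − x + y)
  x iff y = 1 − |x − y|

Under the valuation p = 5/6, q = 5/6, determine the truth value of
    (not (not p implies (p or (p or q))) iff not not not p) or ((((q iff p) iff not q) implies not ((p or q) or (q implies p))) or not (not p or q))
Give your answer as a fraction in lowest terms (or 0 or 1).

not p = not 5/6 = 1/6
p or q = 5/6 or 5/6 = 5/6
p or (p or q) = 5/6 or 5/6 = 5/6
not p implies (p or (p or q)) = 1/6 implies 5/6 = 1
not (not p implies (p or (p or q))) = not 1 = 0
not p = not 5/6 = 1/6
not not p = not 1/6 = 5/6
not not not p = not 5/6 = 1/6
not (not p implies (p or (p or q))) iff not not not p = 0 iff 1/6 = 5/6
q iff p = 5/6 iff 5/6 = 1
not q = not 5/6 = 1/6
(q iff p) iff not q = 1 iff 1/6 = 1/6
p or q = 5/6 or 5/6 = 5/6
q implies p = 5/6 implies 5/6 = 1
(p or q) or (q implies p) = 5/6 or 1 = 1
not ((p or q) or (q implies p)) = not 1 = 0
((q iff p) iff not q) implies not ((p or q) or (q implies p)) = 1/6 implies 0 = 5/6
not p = not 5/6 = 1/6
not p or q = 1/6 or 5/6 = 5/6
not (not p or q) = not 5/6 = 1/6
(((q iff p) iff not q) implies not ((p or q) or (q implies p))) or not (not p or q) = 5/6 or 1/6 = 5/6
(not (not p implies (p or (p or q))) iff not not not p) or ((((q iff p) iff not q) implies not ((p or q) or (q implies p))) or not (not p or q)) = 5/6 or 5/6 = 5/6

5/6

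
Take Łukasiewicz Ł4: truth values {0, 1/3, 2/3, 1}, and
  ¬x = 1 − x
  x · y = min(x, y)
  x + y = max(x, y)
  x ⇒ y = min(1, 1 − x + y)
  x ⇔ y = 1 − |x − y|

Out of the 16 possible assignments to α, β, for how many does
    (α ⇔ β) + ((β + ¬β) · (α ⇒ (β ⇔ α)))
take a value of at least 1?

α = 0, β = 0 ↦ 1  ≥
α = 0, β = 1/3 ↦ 2/3  <
α = 0, β = 2/3 ↦ 2/3  <
α = 0, β = 1 ↦ 1  ≥
α = 1/3, β = 0 ↦ 1  ≥
α = 1/3, β = 1/3 ↦ 1  ≥
α = 1/3, β = 2/3 ↦ 2/3  <
α = 1/3, β = 1 ↦ 1  ≥
α = 2/3, β = 0 ↦ 2/3  <
α = 2/3, β = 1/3 ↦ 2/3  <
α = 2/3, β = 2/3 ↦ 1  ≥
α = 2/3, β = 1 ↦ 1  ≥
α = 1, β = 0 ↦ 0  <
α = 1, β = 1/3 ↦ 1/3  <
α = 1, β = 2/3 ↦ 2/3  <
α = 1, β = 1 ↦ 1  ≥
So 8 of the 16 assignments meet the threshold.

8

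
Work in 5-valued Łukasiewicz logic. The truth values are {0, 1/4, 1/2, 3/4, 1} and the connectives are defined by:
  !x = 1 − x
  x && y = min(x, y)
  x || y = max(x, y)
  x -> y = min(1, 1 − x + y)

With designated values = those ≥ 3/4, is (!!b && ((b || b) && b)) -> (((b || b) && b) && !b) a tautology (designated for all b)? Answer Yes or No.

Counterexample: take b = 3/4.
!b = !3/4 = 1/4
!!b = !1/4 = 3/4
b || b = 3/4 || 3/4 = 3/4
(b || b) && b = 3/4 && 3/4 = 3/4
!!b && ((b || b) && b) = 3/4 && 3/4 = 3/4
b || b = 3/4 || 3/4 = 3/4
(b || b) && b = 3/4 && 3/4 = 3/4
!b = !3/4 = 1/4
((b || b) && b) && !b = 3/4 && 1/4 = 1/4
(!!b && ((b || b) && b)) -> (((b || b) && b) && !b) = 3/4 -> 1/4 = 1/2
This gives 1/2, which is below 3/4.

No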